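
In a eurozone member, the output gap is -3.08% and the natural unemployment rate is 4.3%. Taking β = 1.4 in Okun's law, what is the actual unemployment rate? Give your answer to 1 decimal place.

6.5%

From Okun's law, u - u* = -(output gap)/β = -(-3.08)/1.4 = 2.2 points.
So u = 4.3 + 2.2 = 6.5%.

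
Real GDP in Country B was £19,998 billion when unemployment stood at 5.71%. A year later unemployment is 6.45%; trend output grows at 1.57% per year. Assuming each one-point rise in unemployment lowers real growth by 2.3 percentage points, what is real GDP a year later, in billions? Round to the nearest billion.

£19,972 billion

Δu = 6.45 - 5.71 = 0.74 points.
Okun's law (growth form): g_Y = g_Y* - β × Δu = 1.57 - 2.3 × (0.74) = 1.57 - 1.702 = -0.132%.
Real GDP in the next year = 19998 × (1 - 0.132/100) = 19998 × 0.99868 ≈ 19972 billion.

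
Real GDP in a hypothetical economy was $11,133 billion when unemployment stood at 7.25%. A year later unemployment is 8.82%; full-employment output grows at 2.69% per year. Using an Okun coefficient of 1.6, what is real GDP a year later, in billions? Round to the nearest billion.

Δu = 8.82 - 7.25 = 1.57 points.
Okun's law (growth form): g_Y = g_Y* - β × Δu = 2.69 - 1.6 × (1.57) = 2.69 - 2.512 = 0.178%.
Real GDP in the next year = 11133 × (1 + 0.178/100) = 11133 × 1.00178 ≈ 11153 billion.

$11,153 billion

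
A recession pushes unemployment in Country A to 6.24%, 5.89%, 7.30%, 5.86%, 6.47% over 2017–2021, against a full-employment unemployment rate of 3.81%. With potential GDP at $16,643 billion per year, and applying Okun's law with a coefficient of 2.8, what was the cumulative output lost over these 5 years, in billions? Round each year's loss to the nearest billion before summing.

$5,922 billion

Year 2017: gap = -2.8 × (6.24 - 3.81) = -6.804%, loss ≈ 16643 × 6.804/100 ≈ 1132.
Year 2018: gap = -2.8 × (5.89 - 3.81) = -5.824%, loss ≈ 16643 × 5.824/100 ≈ 969.
Year 2019: gap = -2.8 × (7.3 - 3.81) = -9.772%, loss ≈ 16643 × 9.772/100 ≈ 1626.
Year 2020: gap = -2.8 × (5.86 - 3.81) = -5.74%, loss ≈ 16643 × 5.74/100 ≈ 955.
Year 2021: gap = -2.8 × (6.47 - 3.81) = -7.448%, loss ≈ 16643 × 7.448/100 ≈ 1240.
Total lost output = 1132 + 969 + 1626 + 955 + 1240 = 5922 billion.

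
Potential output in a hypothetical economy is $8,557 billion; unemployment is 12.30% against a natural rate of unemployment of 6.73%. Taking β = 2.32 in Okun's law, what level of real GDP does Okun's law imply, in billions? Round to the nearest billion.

$7,451 billion

Unemployment gap = 12.3 - 6.73 = 5.57 points, so the output gap is -2.32 × 5.57 = -12.9224%.
Actual GDP = 8557 × (1 - 12.9224/100) = 8557 × 0.870776 ≈ 7451 billion.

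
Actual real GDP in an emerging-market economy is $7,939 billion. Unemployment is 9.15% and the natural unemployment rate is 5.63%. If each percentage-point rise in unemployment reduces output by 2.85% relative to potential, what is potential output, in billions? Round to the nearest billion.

Unemployment gap = 9.15 - 5.63 = 3.52 points, so output gap = -2.85 × 3.52 = -10.032%.
Since Y = Y* × (1 + gap/100), Y* = 7939/0.89968 ≈ 8824 billion.

$8,824 billion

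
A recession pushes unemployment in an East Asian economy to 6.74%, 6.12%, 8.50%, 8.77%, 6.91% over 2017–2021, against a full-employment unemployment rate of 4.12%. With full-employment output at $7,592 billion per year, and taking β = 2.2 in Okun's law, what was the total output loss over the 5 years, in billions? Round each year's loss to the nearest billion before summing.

Year 2017: gap = -2.2 × (6.74 - 4.12) = -5.764%, loss ≈ 7592 × 5.764/100 ≈ 438.
Year 2018: gap = -2.2 × (6.12 - 4.12) = -4.4%, loss ≈ 7592 × 4.4/100 ≈ 334.
Year 2019: gap = -2.2 × (8.5 - 4.12) = -9.636%, loss ≈ 7592 × 9.636/100 ≈ 732.
Year 2020: gap = -2.2 × (8.77 - 4.12) = -10.23%, loss ≈ 7592 × 10.23/100 ≈ 777.
Year 2021: gap = -2.2 × (6.91 - 4.12) = -6.138%, loss ≈ 7592 × 6.138/100 ≈ 466.
Total lost output = 438 + 334 + 732 + 777 + 466 = 2747 billion.

$2,747 billion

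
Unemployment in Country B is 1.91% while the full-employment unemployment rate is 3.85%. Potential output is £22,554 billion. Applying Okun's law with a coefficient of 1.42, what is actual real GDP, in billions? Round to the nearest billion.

£23,175 billion

Unemployment gap = 1.91 - 3.85 = -1.94 points, so the output gap is -1.42 × (-1.94) = 2.7548%.
Actual GDP = 22554 × (1 + 2.7548/100) = 22554 × 1.027548 ≈ 23175 billion.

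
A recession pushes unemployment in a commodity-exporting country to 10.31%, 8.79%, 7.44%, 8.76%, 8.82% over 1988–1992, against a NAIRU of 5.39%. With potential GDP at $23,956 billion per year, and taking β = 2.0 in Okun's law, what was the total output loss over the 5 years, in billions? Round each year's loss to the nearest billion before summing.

Year 1988: gap = -2.0 × (10.31 - 5.39) = -9.84%, loss ≈ 23956 × 9.84/100 ≈ 2357.
Year 1989: gap = -2.0 × (8.79 - 5.39) = -6.8%, loss ≈ 23956 × 6.8/100 ≈ 1629.
Year 1990: gap = -2.0 × (7.44 - 5.39) = -4.1%, loss ≈ 23956 × 4.1/100 ≈ 982.
Year 1991: gap = -2.0 × (8.76 - 5.39) = -6.74%, loss ≈ 23956 × 6.74/100 ≈ 1615.
Year 1992: gap = -2.0 × (8.82 - 5.39) = -6.86%, loss ≈ 23956 × 6.86/100 ≈ 1643.
Total lost output = 2357 + 1629 + 982 + 1615 + 1643 = 8226 billion.

$8,226 billion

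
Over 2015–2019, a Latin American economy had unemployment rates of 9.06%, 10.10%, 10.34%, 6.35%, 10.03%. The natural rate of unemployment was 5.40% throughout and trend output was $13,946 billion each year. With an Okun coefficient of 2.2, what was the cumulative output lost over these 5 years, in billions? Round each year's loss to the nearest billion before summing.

$5,793 billion

Year 2015: gap = -2.2 × (9.06 - 5.4) = -8.052%, loss ≈ 13946 × 8.052/100 ≈ 1123.
Year 2016: gap = -2.2 × (10.1 - 5.4) = -10.34%, loss ≈ 13946 × 10.34/100 ≈ 1442.
Year 2017: gap = -2.2 × (10.34 - 5.4) = -10.868%, loss ≈ 13946 × 10.868/100 ≈ 1516.
Year 2018: gap = -2.2 × (6.35 - 5.4) = -2.09%, loss ≈ 13946 × 2.09/100 ≈ 291.
Year 2019: gap = -2.2 × (10.03 - 5.4) = -10.186%, loss ≈ 13946 × 10.186/100 ≈ 1421.
Total lost output = 1123 + 1442 + 1516 + 291 + 1421 = 5793 billion.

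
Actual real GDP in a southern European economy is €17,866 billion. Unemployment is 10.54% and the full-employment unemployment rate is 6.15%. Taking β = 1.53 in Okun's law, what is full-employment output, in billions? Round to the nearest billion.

€19,152 billion

Unemployment gap = 10.54 - 6.15 = 4.39 points, so output gap = -1.53 × 4.39 = -6.7167%.
Since Y = Y* × (1 + gap/100), Y* = 17866/0.932833 ≈ 19152 billion.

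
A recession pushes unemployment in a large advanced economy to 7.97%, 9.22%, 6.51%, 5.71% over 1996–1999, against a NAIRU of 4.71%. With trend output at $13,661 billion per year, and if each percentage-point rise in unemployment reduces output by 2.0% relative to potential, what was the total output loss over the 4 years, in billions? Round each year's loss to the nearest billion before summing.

Year 1996: gap = -2.0 × (7.97 - 4.71) = -6.52%, loss ≈ 13661 × 6.52/100 ≈ 891.
Year 1997: gap = -2.0 × (9.22 - 4.71) = -9.02%, loss ≈ 13661 × 9.02/100 ≈ 1232.
Year 1998: gap = -2.0 × (6.51 - 4.71) = -3.6%, loss ≈ 13661 × 3.6/100 ≈ 492.
Year 1999: gap = -2.0 × (5.71 - 4.71) = -2%, loss ≈ 13661 × 2/100 ≈ 273.
Total lost output = 891 + 1232 + 492 + 273 = 2888 billion.

$2,888 billion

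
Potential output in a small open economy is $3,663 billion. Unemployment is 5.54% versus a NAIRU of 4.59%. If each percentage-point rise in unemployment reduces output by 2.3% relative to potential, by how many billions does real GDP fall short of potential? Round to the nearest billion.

$80 billion

Output gap = -2.3 × (5.54 - 4.59) = -2.3 × 0.95 = -2.185%.
Actual GDP ≈ 3663 × 0.97815 ≈ 3583 billion, so the shortfall is 3663 - 3583 = 80 billion.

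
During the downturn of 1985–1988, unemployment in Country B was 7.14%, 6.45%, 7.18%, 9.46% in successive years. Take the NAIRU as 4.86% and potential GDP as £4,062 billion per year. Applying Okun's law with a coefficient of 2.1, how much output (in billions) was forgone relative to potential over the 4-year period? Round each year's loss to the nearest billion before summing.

£920 billion

Year 1985: gap = -2.1 × (7.14 - 4.86) = -4.788%, loss ≈ 4062 × 4.788/100 ≈ 194.
Year 1986: gap = -2.1 × (6.45 - 4.86) = -3.339%, loss ≈ 4062 × 3.339/100 ≈ 136.
Year 1987: gap = -2.1 × (7.18 - 4.86) = -4.872%, loss ≈ 4062 × 4.872/100 ≈ 198.
Year 1988: gap = -2.1 × (9.46 - 4.86) = -9.66%, loss ≈ 4062 × 9.66/100 ≈ 392.
Total lost output = 194 + 136 + 198 + 392 = 920 billion.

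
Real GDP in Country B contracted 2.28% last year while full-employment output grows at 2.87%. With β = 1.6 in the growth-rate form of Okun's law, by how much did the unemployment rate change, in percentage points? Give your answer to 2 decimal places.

3.22 percentage points

Growth-rate Okun's law: g_Y = g_Y* - β × Δu, so Δu = (g_Y* - g_Y)/β.
Δu = (2.87 + 2.28)/1.6 = 5.15/1.6 = 3.22 percentage points.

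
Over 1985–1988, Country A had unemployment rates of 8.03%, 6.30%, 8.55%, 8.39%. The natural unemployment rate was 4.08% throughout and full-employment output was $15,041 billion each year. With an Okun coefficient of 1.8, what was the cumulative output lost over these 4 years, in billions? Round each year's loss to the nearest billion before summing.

$4,047 billion

Year 1985: gap = -1.8 × (8.03 - 4.08) = -7.11%, loss ≈ 15041 × 7.11/100 ≈ 1069.
Year 1986: gap = -1.8 × (6.3 - 4.08) = -3.996%, loss ≈ 15041 × 3.996/100 ≈ 601.
Year 1987: gap = -1.8 × (8.55 - 4.08) = -8.046%, loss ≈ 15041 × 8.046/100 ≈ 1210.
Year 1988: gap = -1.8 × (8.39 - 4.08) = -7.758%, loss ≈ 15041 × 7.758/100 ≈ 1167.
Total lost output = 1069 + 601 + 1210 + 1167 = 4047 billion.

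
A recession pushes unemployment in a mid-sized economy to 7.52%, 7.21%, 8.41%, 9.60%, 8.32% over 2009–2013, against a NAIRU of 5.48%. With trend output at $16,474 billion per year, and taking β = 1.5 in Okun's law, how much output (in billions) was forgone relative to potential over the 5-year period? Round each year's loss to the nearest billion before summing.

$3,376 billion

Year 2009: gap = -1.5 × (7.52 - 5.48) = -3.06%, loss ≈ 16474 × 3.06/100 ≈ 504.
Year 2010: gap = -1.5 × (7.21 - 5.48) = -2.595%, loss ≈ 16474 × 2.595/100 ≈ 428.
Year 2011: gap = -1.5 × (8.41 - 5.48) = -4.395%, loss ≈ 16474 × 4.395/100 ≈ 724.
Year 2012: gap = -1.5 × (9.6 - 5.48) = -6.18%, loss ≈ 16474 × 6.18/100 ≈ 1018.
Year 2013: gap = -1.5 × (8.32 - 5.48) = -4.26%, loss ≈ 16474 × 4.26/100 ≈ 702.
Total lost output = 504 + 428 + 724 + 1018 + 702 = 3376 billion.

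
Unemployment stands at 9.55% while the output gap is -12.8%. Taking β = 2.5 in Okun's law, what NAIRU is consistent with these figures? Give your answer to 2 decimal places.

From Okun's law, u - u* = -(output gap)/β = -(-12.8)/2.5 = 5.12 points.
So u* = 9.55 - 5.12 = 4.43%.

4.43%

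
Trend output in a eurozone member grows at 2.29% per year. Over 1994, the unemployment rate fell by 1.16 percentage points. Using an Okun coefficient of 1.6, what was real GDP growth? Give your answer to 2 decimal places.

Growth-rate Okun's law: g_Y = g_Y* - β × Δu.
g_Y = 2.29 - 1.6 × (-1.16) = 2.29 + 1.856 = 4.146%, i.e. 4.15% to 2 d.p.

4.15%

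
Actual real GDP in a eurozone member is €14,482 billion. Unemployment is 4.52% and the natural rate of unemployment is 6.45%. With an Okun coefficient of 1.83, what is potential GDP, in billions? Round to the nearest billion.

€13,988 billion

Unemployment gap = 4.52 - 6.45 = -1.93 points, so output gap = -1.83 × (-1.93) = 3.5319%.
Since Y = Y* × (1 + gap/100), Y* = 14482/1.035319 ≈ 13988 billion.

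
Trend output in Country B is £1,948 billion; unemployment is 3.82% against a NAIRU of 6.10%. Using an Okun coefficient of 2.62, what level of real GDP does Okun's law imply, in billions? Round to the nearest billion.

Unemployment gap = 3.82 - 6.1 = -2.28 points, so the output gap is -2.62 × (-2.28) = 5.9736%.
Actual GDP = 1948 × (1 + 5.9736/100) = 1948 × 1.059736 ≈ 2064 billion.

£2,064 billion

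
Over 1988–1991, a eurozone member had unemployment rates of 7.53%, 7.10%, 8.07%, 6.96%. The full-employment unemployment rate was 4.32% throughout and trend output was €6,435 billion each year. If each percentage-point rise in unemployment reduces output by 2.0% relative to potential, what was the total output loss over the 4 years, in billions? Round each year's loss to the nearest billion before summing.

Year 1988: gap = -2.0 × (7.53 - 4.32) = -6.42%, loss ≈ 6435 × 6.42/100 ≈ 413.
Year 1989: gap = -2.0 × (7.1 - 4.32) = -5.56%, loss ≈ 6435 × 5.56/100 ≈ 358.
Year 1990: gap = -2.0 × (8.07 - 4.32) = -7.5%, loss ≈ 6435 × 7.5/100 ≈ 483.
Year 1991: gap = -2.0 × (6.96 - 4.32) = -5.28%, loss ≈ 6435 × 5.28/100 ≈ 340.
Total lost output = 413 + 358 + 483 + 340 = 1594 billion.

€1,594 billion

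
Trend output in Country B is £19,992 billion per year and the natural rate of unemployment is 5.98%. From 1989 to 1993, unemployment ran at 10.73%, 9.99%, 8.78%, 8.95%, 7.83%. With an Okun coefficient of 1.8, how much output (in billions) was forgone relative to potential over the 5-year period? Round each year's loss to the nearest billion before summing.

Year 1989: gap = -1.8 × (10.73 - 5.98) = -8.55%, loss ≈ 19992 × 8.55/100 ≈ 1709.
Year 1990: gap = -1.8 × (9.99 - 5.98) = -7.218%, loss ≈ 19992 × 7.218/100 ≈ 1443.
Year 1991: gap = -1.8 × (8.78 - 5.98) = -5.04%, loss ≈ 19992 × 5.04/100 ≈ 1008.
Year 1992: gap = -1.8 × (8.95 - 5.98) = -5.346%, loss ≈ 19992 × 5.346/100 ≈ 1069.
Year 1993: gap = -1.8 × (7.83 - 5.98) = -3.33%, loss ≈ 19992 × 3.33/100 ≈ 666.
Total lost output = 1709 + 1443 + 1008 + 1069 + 666 = 5895 billion.

£5,895 billion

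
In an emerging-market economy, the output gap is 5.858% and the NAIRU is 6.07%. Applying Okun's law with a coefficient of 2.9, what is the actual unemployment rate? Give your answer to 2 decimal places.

From Okun's law, u - u* = -(output gap)/β = -(5.858)/2.9 = -2.02 points.
So u = 6.07 - 2.02 = 4.05%.

4.05%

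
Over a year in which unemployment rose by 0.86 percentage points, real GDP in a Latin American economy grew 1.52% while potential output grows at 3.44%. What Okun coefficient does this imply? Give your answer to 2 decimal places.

Growth form: g_Y = g_Y* - β × Δu, so β = (g_Y* - g_Y)/Δu.
β = (3.44 - 1.52)/0.86 = 1.92/0.86 = 2.23.

β ≈ 2.23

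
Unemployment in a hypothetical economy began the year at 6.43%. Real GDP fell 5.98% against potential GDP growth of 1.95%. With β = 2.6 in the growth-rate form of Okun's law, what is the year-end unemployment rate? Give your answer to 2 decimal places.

9.48%

Growth-rate Okun's law: g_Y = g_Y* - β × Δu, so Δu = (g_Y* - g_Y)/β.
Δu = (1.95 + 5.98)/2.6 = 7.93/2.6 = 3.05 percentage points.
Year-end unemployment = 6.43 + 3.05 = 9.48%.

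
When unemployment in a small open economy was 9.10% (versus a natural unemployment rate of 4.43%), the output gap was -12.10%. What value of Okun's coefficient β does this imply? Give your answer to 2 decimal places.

β ≈ 2.59

Okun's law: output gap = -β × (u - u*).
-12.10 = -β × (9.1 - 4.43) = -β × 4.67, so β = 12.1/4.67 = 2.59.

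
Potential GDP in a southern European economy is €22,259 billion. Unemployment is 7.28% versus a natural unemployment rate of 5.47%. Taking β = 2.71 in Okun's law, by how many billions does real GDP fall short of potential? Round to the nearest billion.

Output gap = -2.71 × (7.28 - 5.47) = -2.71 × 1.81 = -4.9051%.
Actual GDP ≈ 22259 × 0.950949 ≈ 21167 billion, so the shortfall is 22259 - 21167 = 1092 billion.

€1,092 billion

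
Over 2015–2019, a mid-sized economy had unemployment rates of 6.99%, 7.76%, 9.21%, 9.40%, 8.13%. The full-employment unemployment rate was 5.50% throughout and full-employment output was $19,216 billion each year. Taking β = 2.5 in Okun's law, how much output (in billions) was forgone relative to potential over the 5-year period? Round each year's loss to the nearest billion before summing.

$6,721 billion

Year 2015: gap = -2.5 × (6.99 - 5.5) = -3.725%, loss ≈ 19216 × 3.725/100 ≈ 716.
Year 2016: gap = -2.5 × (7.76 - 5.5) = -5.65%, loss ≈ 19216 × 5.65/100 ≈ 1086.
Year 2017: gap = -2.5 × (9.21 - 5.5) = -9.275%, loss ≈ 19216 × 9.275/100 ≈ 1782.
Year 2018: gap = -2.5 × (9.4 - 5.5) = -9.75%, loss ≈ 19216 × 9.75/100 ≈ 1874.
Year 2019: gap = -2.5 × (8.13 - 5.5) = -6.575%, loss ≈ 19216 × 6.575/100 ≈ 1263.
Total lost output = 716 + 1086 + 1782 + 1874 + 1263 = 6721 billion.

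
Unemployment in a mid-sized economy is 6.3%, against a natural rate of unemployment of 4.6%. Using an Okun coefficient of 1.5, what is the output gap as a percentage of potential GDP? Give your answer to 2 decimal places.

-2.55%

The unemployment gap is 6.3 - 4.6 = 1.7 percentage points.
Okun's law gives an output gap of -1.5 × 1.7 = -2.55%, i.e. 2.55% below potential.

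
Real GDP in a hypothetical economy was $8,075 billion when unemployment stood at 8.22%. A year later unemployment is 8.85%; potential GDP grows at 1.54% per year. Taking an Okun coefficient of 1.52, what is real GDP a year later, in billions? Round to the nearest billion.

$8,122 billion

Δu = 8.85 - 8.22 = 0.63 points.
Okun's law (growth form): g_Y = g_Y* - β × Δu = 1.54 - 1.52 × (0.63) = 1.54 - 0.9576 = 0.5824%.
Real GDP in the next year = 8075 × (1 + 0.5824/100) = 8075 × 1.005824 ≈ 8122 billion.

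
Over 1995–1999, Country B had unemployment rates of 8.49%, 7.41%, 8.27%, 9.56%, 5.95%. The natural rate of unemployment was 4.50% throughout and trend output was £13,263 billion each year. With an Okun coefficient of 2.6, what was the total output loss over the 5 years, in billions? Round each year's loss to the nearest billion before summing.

Year 1995: gap = -2.6 × (8.49 - 4.5) = -10.374%, loss ≈ 13263 × 10.374/100 ≈ 1376.
Year 1996: gap = -2.6 × (7.41 - 4.5) = -7.566%, loss ≈ 13263 × 7.566/100 ≈ 1003.
Year 1997: gap = -2.6 × (8.27 - 4.5) = -9.802%, loss ≈ 13263 × 9.802/100 ≈ 1300.
Year 1998: gap = -2.6 × (9.56 - 4.5) = -13.156%, loss ≈ 13263 × 13.156/100 ≈ 1745.
Year 1999: gap = -2.6 × (5.95 - 4.5) = -3.77%, loss ≈ 13263 × 3.77/100 ≈ 500.
Total lost output = 1376 + 1003 + 1300 + 1745 + 500 = 5924 billion.

£5,924 billion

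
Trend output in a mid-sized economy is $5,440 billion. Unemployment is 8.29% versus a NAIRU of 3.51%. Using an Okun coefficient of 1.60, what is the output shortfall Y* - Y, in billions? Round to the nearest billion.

Output gap = -1.60 × (8.29 - 3.51) = -1.6 × 4.78 = -7.648%.
Actual GDP ≈ 5440 × 0.92352 ≈ 5024 billion, so the shortfall is 5440 - 5024 = 416 billion.

$416 billion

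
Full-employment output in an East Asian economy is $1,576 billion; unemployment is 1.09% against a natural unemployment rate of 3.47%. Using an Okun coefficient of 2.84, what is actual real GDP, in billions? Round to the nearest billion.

$1,683 billion

Unemployment gap = 1.09 - 3.47 = -2.38 points, so the output gap is -2.84 × (-2.38) = 6.7592%.
Actual GDP = 1576 × (1 + 6.7592/100) = 1576 × 1.067592 ≈ 1683 billion.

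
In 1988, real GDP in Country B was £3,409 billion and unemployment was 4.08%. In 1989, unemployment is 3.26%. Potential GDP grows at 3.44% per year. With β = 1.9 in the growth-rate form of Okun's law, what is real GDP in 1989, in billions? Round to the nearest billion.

Δu = 3.26 - 4.08 = -0.82 points.
Okun's law (growth form): g_Y = g_Y* - β × Δu = 3.44 - 1.9 × (-0.82) = 3.44 + 1.558 = 4.998%.
Real GDP in the next year = 3409 × (1 + 4.998/100) = 3409 × 1.04998 ≈ 3579 billion.

£3,579 billion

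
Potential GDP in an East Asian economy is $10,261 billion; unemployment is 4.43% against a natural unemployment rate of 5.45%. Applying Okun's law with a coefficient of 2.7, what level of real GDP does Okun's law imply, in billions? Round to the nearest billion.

Unemployment gap = 4.43 - 5.45 = -1.02 points, so the output gap is -2.7 × (-1.02) = 2.754%.
Actual GDP = 10261 × (1 + 2.754/100) = 10261 × 1.02754 ≈ 10544 billion.

$10,544 billion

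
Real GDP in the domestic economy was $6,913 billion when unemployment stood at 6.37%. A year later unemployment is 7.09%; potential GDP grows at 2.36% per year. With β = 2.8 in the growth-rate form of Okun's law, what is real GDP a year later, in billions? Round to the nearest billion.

$6,937 billion

Δu = 7.09 - 6.37 = 0.72 points.
Okun's law (growth form): g_Y = g_Y* - β × Δu = 2.36 - 2.8 × (0.72) = 2.36 - 2.016 = 0.344%.
Real GDP in the next year = 6913 × (1 + 0.344/100) = 6913 × 1.00344 ≈ 6937 billion.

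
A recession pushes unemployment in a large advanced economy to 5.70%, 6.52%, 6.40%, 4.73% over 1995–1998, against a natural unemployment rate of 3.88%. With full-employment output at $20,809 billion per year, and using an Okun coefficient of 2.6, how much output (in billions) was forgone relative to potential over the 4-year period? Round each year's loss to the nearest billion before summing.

Year 1995: gap = -2.6 × (5.7 - 3.88) = -4.732%, loss ≈ 20809 × 4.732/100 ≈ 985.
Year 1996: gap = -2.6 × (6.52 - 3.88) = -6.864%, loss ≈ 20809 × 6.864/100 ≈ 1428.
Year 1997: gap = -2.6 × (6.4 - 3.88) = -6.552%, loss ≈ 20809 × 6.552/100 ≈ 1363.
Year 1998: gap = -2.6 × (4.73 - 3.88) = -2.21%, loss ≈ 20809 × 2.21/100 ≈ 460.
Total lost output = 985 + 1428 + 1363 + 460 = 4236 billion.

$4,236 billion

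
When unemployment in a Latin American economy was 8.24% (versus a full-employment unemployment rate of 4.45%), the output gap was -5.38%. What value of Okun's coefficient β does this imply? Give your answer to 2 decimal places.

β ≈ 1.42

Okun's law: output gap = -β × (u - u*).
-5.38 = -β × (8.24 - 4.45) = -β × 3.79, so β = 5.38/3.79 = 1.42.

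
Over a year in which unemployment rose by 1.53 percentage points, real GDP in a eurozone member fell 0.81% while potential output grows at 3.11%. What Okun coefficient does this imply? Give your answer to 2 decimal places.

β ≈ 2.56

Growth form: g_Y = g_Y* - β × Δu, so β = (g_Y* - g_Y)/Δu.
β = (3.11 + 0.81)/1.53 = 3.92/1.53 = 2.56.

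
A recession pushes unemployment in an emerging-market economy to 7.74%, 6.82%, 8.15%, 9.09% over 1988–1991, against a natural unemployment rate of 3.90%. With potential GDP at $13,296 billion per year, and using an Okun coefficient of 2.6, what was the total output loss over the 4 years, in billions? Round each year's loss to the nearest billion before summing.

Year 1988: gap = -2.6 × (7.74 - 3.9) = -9.984%, loss ≈ 13296 × 9.984/100 ≈ 1327.
Year 1989: gap = -2.6 × (6.82 - 3.9) = -7.592%, loss ≈ 13296 × 7.592/100 ≈ 1009.
Year 1990: gap = -2.6 × (8.15 - 3.9) = -11.05%, loss ≈ 13296 × 11.05/100 ≈ 1469.
Year 1991: gap = -2.6 × (9.09 - 3.9) = -13.494%, loss ≈ 13296 × 13.494/100 ≈ 1794.
Total lost output = 1327 + 1009 + 1469 + 1794 = 5599 billion.

$5,599 billion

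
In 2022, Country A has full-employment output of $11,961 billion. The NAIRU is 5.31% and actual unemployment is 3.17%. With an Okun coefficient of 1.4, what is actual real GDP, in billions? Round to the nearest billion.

$12,319 billion

Unemployment gap = 3.17 - 5.31 = -2.14 points, so the output gap is -1.4 × (-2.14) = 2.996%.
Actual GDP = 11961 × (1 + 2.996/100) = 11961 × 1.02996 ≈ 12319 billion.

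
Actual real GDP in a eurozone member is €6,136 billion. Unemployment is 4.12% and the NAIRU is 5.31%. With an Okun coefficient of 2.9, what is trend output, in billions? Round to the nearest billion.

Unemployment gap = 4.12 - 5.31 = -1.19 points, so output gap = -2.9 × (-1.19) = 3.451%.
Since Y = Y* × (1 + gap/100), Y* = 6136/1.03451 ≈ 5931 billion.

€5,931 billion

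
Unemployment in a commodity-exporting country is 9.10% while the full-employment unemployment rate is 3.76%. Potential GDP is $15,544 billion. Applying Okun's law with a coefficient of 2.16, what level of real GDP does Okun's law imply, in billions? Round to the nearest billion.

Unemployment gap = 9.1 - 3.76 = 5.34 points, so the output gap is -2.16 × 5.34 = -11.5344%.
Actual GDP = 15544 × (1 - 11.5344/100) = 15544 × 0.884656 ≈ 13751 billion.

$13,751 billion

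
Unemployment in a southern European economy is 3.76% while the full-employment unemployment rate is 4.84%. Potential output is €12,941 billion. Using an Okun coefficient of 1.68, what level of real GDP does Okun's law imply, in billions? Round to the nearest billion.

€13,176 billion

Unemployment gap = 3.76 - 4.84 = -1.08 points, so the output gap is -1.68 × (-1.08) = 1.8144%.
Actual GDP = 12941 × (1 + 1.8144/100) = 12941 × 1.018144 ≈ 13176 billion.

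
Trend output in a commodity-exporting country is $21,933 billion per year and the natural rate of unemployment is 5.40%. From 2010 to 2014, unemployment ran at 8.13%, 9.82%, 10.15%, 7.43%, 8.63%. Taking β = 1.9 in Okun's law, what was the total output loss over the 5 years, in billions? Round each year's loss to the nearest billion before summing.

$7,151 billion

Year 2010: gap = -1.9 × (8.13 - 5.4) = -5.187%, loss ≈ 21933 × 5.187/100 ≈ 1138.
Year 2011: gap = -1.9 × (9.82 - 5.4) = -8.398%, loss ≈ 21933 × 8.398/100 ≈ 1842.
Year 2012: gap = -1.9 × (10.15 - 5.4) = -9.025%, loss ≈ 21933 × 9.025/100 ≈ 1979.
Year 2013: gap = -1.9 × (7.43 - 5.4) = -3.857%, loss ≈ 21933 × 3.857/100 ≈ 846.
Year 2014: gap = -1.9 × (8.63 - 5.4) = -6.137%, loss ≈ 21933 × 6.137/100 ≈ 1346.
Total lost output = 1138 + 1842 + 1979 + 846 + 1346 = 7151 billion.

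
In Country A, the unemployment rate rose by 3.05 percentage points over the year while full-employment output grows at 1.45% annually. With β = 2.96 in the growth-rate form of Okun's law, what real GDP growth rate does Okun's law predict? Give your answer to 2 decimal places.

Growth-rate Okun's law: g_Y = g_Y* - β × Δu.
g_Y = 1.45 - 2.96 × (3.05) = 1.45 - 9.028 = -7.578%, i.e. -7.58% to 2 d.p.

-7.58%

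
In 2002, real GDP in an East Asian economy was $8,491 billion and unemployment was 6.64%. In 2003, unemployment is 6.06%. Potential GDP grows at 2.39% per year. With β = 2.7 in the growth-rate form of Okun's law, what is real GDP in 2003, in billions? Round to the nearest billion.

$8,827 billion

Δu = 6.06 - 6.64 = -0.58 points.
Okun's law (growth form): g_Y = g_Y* - β × Δu = 2.39 - 2.7 × (-0.58) = 2.39 + 1.566 = 3.956%.
Real GDP in the next year = 8491 × (1 + 3.956/100) = 8491 × 1.03956 ≈ 8827 billion.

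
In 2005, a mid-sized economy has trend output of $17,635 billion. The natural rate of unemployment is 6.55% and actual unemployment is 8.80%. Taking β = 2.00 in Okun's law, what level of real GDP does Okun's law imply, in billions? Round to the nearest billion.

Unemployment gap = 8.8 - 6.55 = 2.25 points, so the output gap is -2 × 2.25 = -4.5%.
Actual GDP = 17635 × (1 - 4.5/100) = 17635 × 0.955 ≈ 16841 billion.

$16,841 billion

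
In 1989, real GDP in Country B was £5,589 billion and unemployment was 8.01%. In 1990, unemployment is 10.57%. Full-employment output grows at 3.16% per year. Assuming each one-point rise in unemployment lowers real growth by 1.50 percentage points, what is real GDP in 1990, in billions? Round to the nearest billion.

Δu = 10.57 - 8.01 = 2.56 points.
Okun's law (growth form): g_Y = g_Y* - β × Δu = 3.16 - 1.50 × (2.56) = 3.16 - 3.84 = -0.68%.
Real GDP in the next year = 5589 × (1 - 0.68/100) = 5589 × 0.9932 ≈ 5551 billion.

£5,551 billion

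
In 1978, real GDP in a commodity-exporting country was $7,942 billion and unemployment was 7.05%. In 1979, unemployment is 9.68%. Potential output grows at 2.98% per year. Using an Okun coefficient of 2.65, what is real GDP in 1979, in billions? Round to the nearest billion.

Δu = 9.68 - 7.05 = 2.63 points.
Okun's law (growth form): g_Y = g_Y* - β × Δu = 2.98 - 2.65 × (2.63) = 2.98 - 6.9695 = -3.9895%.
Real GDP in the next year = 7942 × (1 - 3.9895/100) = 7942 × 0.960105 ≈ 7625 billion.

$7,625 billion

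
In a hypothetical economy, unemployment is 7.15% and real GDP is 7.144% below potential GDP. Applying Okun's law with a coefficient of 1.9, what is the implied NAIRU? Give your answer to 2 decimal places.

From Okun's law, u - u* = -(output gap)/β = -(-7.144)/1.9 = 3.76 points.
So u* = 7.15 - 3.76 = 3.39%.

3.39%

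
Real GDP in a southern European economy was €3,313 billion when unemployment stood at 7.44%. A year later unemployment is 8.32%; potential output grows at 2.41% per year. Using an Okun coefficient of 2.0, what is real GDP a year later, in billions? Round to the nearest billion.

Δu = 8.32 - 7.44 = 0.88 points.
Okun's law (growth form): g_Y = g_Y* - β × Δu = 2.41 - 2.0 × (0.88) = 2.41 - 1.76 = 0.65%.
Real GDP in the next year = 3313 × (1 + 0.65/100) = 3313 × 1.0065 ≈ 3335 billion.

€3,335 billion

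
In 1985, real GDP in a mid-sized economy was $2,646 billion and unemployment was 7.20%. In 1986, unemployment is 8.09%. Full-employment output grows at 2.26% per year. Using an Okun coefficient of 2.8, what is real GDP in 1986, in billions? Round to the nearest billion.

$2,640 billion

Δu = 8.09 - 7.2 = 0.89 points.
Okun's law (growth form): g_Y = g_Y* - β × Δu = 2.26 - 2.8 × (0.89) = 2.26 - 2.492 = -0.232%.
Real GDP in the next year = 2646 × (1 - 0.232/100) = 2646 × 0.99768 ≈ 2640 billion.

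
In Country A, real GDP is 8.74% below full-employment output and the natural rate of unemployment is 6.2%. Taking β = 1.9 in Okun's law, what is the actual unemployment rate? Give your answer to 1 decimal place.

10.8%

From Okun's law, u - u* = -(output gap)/β = -(-8.74)/1.9 = 4.6 points.
So u = 6.2 + 4.6 = 10.8%.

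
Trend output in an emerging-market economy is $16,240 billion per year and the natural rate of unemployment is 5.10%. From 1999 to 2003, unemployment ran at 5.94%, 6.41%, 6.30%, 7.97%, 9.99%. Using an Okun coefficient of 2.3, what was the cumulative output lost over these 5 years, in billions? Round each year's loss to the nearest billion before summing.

Year 1999: gap = -2.3 × (5.94 - 5.1) = -1.932%, loss ≈ 16240 × 1.932/100 ≈ 314.
Year 2000: gap = -2.3 × (6.41 - 5.1) = -3.013%, loss ≈ 16240 × 3.013/100 ≈ 489.
Year 2001: gap = -2.3 × (6.3 - 5.1) = -2.76%, loss ≈ 16240 × 2.76/100 ≈ 448.
Year 2002: gap = -2.3 × (7.97 - 5.1) = -6.601%, loss ≈ 16240 × 6.601/100 ≈ 1072.
Year 2003: gap = -2.3 × (9.99 - 5.1) = -11.247%, loss ≈ 16240 × 11.247/100 ≈ 1827.
Total lost output = 314 + 489 + 448 + 1072 + 1827 = 4150 billion.

$4,150 billion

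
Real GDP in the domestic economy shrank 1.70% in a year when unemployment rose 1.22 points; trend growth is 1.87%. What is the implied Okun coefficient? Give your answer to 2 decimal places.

Growth form: g_Y = g_Y* - β × Δu, so β = (g_Y* - g_Y)/Δu.
β = (1.87 + 1.7)/1.22 = 3.57/1.22 = 2.93.

β ≈ 2.93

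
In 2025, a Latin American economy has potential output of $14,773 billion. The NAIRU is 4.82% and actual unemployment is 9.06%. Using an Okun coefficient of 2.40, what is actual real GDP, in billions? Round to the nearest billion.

Unemployment gap = 9.06 - 4.82 = 4.24 points, so the output gap is -2.4 × 4.24 = -10.176%.
Actual GDP = 14773 × (1 - 10.176/100) = 14773 × 0.89824 ≈ 13270 billion.

$13,270 billion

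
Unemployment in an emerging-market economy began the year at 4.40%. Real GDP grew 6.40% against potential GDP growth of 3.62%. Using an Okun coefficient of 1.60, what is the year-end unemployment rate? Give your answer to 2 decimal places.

2.66%

Growth-rate Okun's law: g_Y = g_Y* - β × Δu, so Δu = (g_Y* - g_Y)/β.
Δu = (3.62 - 6.4)/1.60 = -2.78/1.60 = -1.74 percentage points.
Year-end unemployment = 4.4 - 1.74 = 2.66%.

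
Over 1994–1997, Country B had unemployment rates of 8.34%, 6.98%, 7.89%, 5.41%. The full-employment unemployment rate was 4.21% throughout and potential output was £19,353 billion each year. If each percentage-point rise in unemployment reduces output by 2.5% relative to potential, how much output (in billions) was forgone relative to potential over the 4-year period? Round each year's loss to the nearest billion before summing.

Year 1994: gap = -2.5 × (8.34 - 4.21) = -10.325%, loss ≈ 19353 × 10.325/100 ≈ 1998.
Year 1995: gap = -2.5 × (6.98 - 4.21) = -6.925%, loss ≈ 19353 × 6.925/100 ≈ 1340.
Year 1996: gap = -2.5 × (7.89 - 4.21) = -9.2%, loss ≈ 19353 × 9.2/100 ≈ 1780.
Year 1997: gap = -2.5 × (5.41 - 4.21) = -3%, loss ≈ 19353 × 3/100 ≈ 581.
Total lost output = 1998 + 1340 + 1780 + 581 = 5699 billion.

£5,699 billion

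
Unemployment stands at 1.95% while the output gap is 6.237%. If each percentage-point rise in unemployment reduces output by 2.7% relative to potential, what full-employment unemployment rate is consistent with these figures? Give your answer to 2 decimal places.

4.26%

From Okun's law, u - u* = -(output gap)/β = -(6.237)/2.7 = -2.31 points.
So u* = 1.95 + 2.31 = 4.26%.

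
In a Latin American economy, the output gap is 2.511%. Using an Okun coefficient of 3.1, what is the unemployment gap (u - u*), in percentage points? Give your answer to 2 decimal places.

-0.81 percentage points

Okun's law: output gap = -β × (u - u*), so u - u* = -(output gap)/β.
u - u* = -(2.511)/3.1 = -0.81 percentage points.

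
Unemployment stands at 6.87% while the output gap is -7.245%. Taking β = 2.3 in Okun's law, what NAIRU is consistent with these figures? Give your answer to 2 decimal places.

From Okun's law, u - u* = -(output gap)/β = -(-7.245)/2.3 = 3.15 points.
So u* = 6.87 - 3.15 = 3.72%.

3.72%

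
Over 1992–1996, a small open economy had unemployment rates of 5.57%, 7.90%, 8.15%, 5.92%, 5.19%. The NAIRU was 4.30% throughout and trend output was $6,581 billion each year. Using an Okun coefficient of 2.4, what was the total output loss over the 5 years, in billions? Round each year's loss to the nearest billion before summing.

Year 1992: gap = -2.4 × (5.57 - 4.3) = -3.048%, loss ≈ 6581 × 3.048/100 ≈ 201.
Year 1993: gap = -2.4 × (7.9 - 4.3) = -8.64%, loss ≈ 6581 × 8.64/100 ≈ 569.
Year 1994: gap = -2.4 × (8.15 - 4.3) = -9.24%, loss ≈ 6581 × 9.24/100 ≈ 608.
Year 1995: gap = -2.4 × (5.92 - 4.3) = -3.888%, loss ≈ 6581 × 3.888/100 ≈ 256.
Year 1996: gap = -2.4 × (5.19 - 4.3) = -2.136%, loss ≈ 6581 × 2.136/100 ≈ 141.
Total lost output = 201 + 569 + 608 + 256 + 141 = 1775 billion.

$1,775 billion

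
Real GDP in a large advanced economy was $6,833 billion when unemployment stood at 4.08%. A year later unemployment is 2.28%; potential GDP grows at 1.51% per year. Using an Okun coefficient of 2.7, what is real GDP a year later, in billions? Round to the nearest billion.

Δu = 2.28 - 4.08 = -1.8 points.
Okun's law (growth form): g_Y = g_Y* - β × Δu = 1.51 - 2.7 × (-1.80) = 1.51 + 4.86 = 6.37%.
Real GDP in the next year = 6833 × (1 + 6.37/100) = 6833 × 1.0637 ≈ 7268 billion.

$7,268 billion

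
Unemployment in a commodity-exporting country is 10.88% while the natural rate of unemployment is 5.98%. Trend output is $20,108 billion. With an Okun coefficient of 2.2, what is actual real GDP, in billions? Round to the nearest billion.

Unemployment gap = 10.88 - 5.98 = 4.9 points, so the output gap is -2.2 × 4.9 = -10.78%.
Actual GDP = 20108 × (1 - 10.78/100) = 20108 × 0.8922 ≈ 17940 billion.

$17,940 billion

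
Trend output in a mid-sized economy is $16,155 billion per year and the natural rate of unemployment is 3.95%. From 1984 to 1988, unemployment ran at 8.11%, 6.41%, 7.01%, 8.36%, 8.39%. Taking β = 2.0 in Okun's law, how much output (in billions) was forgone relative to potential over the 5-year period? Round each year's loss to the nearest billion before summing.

Year 1984: gap = -2.0 × (8.11 - 3.95) = -8.32%, loss ≈ 16155 × 8.32/100 ≈ 1344.
Year 1985: gap = -2.0 × (6.41 - 3.95) = -4.92%, loss ≈ 16155 × 4.92/100 ≈ 795.
Year 1986: gap = -2.0 × (7.01 - 3.95) = -6.12%, loss ≈ 16155 × 6.12/100 ≈ 989.
Year 1987: gap = -2.0 × (8.36 - 3.95) = -8.82%, loss ≈ 16155 × 8.82/100 ≈ 1425.
Year 1988: gap = -2.0 × (8.39 - 3.95) = -8.88%, loss ≈ 16155 × 8.88/100 ≈ 1435.
Total lost output = 1344 + 795 + 989 + 1425 + 1435 = 5988 billion.

$5,988 billion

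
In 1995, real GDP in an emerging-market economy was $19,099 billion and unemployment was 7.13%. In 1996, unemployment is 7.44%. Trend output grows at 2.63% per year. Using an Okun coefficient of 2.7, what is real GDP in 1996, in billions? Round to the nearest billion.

$19,441 billion

Δu = 7.44 - 7.13 = 0.31 points.
Okun's law (growth form): g_Y = g_Y* - β × Δu = 2.63 - 2.7 × (0.31) = 2.63 - 0.837 = 1.793%.
Real GDP in the next year = 19099 × (1 + 1.793/100) = 19099 × 1.01793 ≈ 19441 billion.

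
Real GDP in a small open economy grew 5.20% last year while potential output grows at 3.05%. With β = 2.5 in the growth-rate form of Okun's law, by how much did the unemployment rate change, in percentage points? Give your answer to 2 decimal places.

Growth-rate Okun's law: g_Y = g_Y* - β × Δu, so Δu = (g_Y* - g_Y)/β.
Δu = (3.05 - 5.2)/2.5 = -2.15/2.5 = -0.86 percentage points.

-0.86 percentage points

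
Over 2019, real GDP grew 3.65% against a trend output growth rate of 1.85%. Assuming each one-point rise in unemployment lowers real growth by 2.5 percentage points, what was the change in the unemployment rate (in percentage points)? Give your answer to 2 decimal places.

Growth-rate Okun's law: g_Y = g_Y* - β × Δu, so Δu = (g_Y* - g_Y)/β.
Δu = (1.85 - 3.65)/2.5 = -1.8/2.5 = -0.72 percentage points.

-0.72 percentage points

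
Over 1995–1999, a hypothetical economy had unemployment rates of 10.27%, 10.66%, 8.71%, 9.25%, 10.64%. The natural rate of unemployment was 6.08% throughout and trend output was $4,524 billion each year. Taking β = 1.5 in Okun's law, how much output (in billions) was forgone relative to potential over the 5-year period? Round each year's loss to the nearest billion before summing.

$1,297 billion

Year 1995: gap = -1.5 × (10.27 - 6.08) = -6.285%, loss ≈ 4524 × 6.285/100 ≈ 284.
Year 1996: gap = -1.5 × (10.66 - 6.08) = -6.87%, loss ≈ 4524 × 6.87/100 ≈ 311.
Year 1997: gap = -1.5 × (8.71 - 6.08) = -3.945%, loss ≈ 4524 × 3.945/100 ≈ 178.
Year 1998: gap = -1.5 × (9.25 - 6.08) = -4.755%, loss ≈ 4524 × 4.755/100 ≈ 215.
Year 1999: gap = -1.5 × (10.64 - 6.08) = -6.84%, loss ≈ 4524 × 6.84/100 ≈ 309.
Total lost output = 284 + 311 + 178 + 215 + 309 = 1297 billion.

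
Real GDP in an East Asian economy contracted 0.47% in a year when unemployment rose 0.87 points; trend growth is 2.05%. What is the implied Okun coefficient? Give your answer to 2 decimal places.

β ≈ 2.90

Growth form: g_Y = g_Y* - β × Δu, so β = (g_Y* - g_Y)/Δu.
β = (2.05 + 0.47)/0.87 = 2.52/0.87 = 2.90.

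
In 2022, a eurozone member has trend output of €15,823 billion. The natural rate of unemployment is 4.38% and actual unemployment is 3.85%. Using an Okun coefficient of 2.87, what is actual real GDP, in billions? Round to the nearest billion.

Unemployment gap = 3.85 - 4.38 = -0.53 points, so the output gap is -2.87 × (-0.53) = 1.5211%.
Actual GDP = 15823 × (1 + 1.5211/100) = 15823 × 1.015211 ≈ 16064 billion.

€16,064 billion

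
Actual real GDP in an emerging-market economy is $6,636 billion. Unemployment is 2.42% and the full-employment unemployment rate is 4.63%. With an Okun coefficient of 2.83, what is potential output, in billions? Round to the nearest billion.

$6,245 billion

Unemployment gap = 2.42 - 4.63 = -2.21 points, so output gap = -2.83 × (-2.21) = 6.2543%.
Since Y = Y* × (1 + gap/100), Y* = 6636/1.062543 ≈ 6245 billion.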